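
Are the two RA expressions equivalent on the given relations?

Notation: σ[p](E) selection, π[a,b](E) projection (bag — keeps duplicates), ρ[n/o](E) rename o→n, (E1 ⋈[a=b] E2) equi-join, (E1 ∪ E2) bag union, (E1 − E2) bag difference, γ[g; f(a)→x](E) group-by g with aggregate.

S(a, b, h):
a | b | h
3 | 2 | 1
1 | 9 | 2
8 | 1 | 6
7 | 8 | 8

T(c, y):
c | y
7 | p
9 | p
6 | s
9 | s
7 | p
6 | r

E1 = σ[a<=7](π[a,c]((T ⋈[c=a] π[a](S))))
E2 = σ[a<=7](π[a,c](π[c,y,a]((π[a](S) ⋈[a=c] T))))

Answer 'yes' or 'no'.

E1 subexpression sizes:
  T → 6
  S → 4
  π[a](S) → 4
  (T ⋈[c=a] π[a](S)) → 2
  π[a,c]((T ⋈[c=a] π[a](S))) → 2
  σ[a<=7](π[a,c]((T ⋈[c=a] π[a](S)))) → 2
E2 subexpression sizes:
  S → 4
  π[a](S) → 4
  T → 6
  (π[a](S) ⋈[a=c] T) → 2
  π[c,y,a]((π[a](S) ⋈[a=c] T)) → 2
  π[a,c](π[c,y,a]((π[a](S) ⋈[a=c] T))) → 2
  σ[a<=7](π[a,c](π[c,y,a]((π[a](S) ⋈[a=c] T)))) → 2

E1 and E2 produce the same multiset:
a | c
7 | 7
7 | 7

yes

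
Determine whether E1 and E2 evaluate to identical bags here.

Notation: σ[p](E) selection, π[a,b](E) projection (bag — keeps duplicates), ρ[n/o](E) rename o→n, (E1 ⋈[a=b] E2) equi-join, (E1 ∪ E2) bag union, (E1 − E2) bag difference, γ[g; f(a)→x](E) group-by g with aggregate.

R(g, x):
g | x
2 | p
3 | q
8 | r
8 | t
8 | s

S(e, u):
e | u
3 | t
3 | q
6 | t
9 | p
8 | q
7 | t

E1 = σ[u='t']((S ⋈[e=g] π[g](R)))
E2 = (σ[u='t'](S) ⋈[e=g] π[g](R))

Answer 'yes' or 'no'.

E1 subexpression sizes:
  S → 6
  R → 5
  π[g](R) → 5
  (S ⋈[e=g] π[g](R)) → 5
  σ[u='t']((S ⋈[e=g] π[g](R))) → 1
E2 subexpression sizes:
  S → 6
  σ[u='t'](S) → 3
  R → 5
  π[g](R) → 5
  (σ[u='t'](S) ⋈[e=g] π[g](R)) → 1

E1 and E2 produce the same multiset:
e | u | g
3 | t | 3

yes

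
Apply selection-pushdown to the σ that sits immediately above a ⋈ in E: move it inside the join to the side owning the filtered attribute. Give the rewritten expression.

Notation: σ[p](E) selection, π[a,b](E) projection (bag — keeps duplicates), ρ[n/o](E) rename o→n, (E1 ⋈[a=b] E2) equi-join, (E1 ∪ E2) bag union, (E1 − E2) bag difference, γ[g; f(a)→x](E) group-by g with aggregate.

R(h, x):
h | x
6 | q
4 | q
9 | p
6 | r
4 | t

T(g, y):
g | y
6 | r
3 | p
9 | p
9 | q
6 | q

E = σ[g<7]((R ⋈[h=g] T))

σ filters on g, owned by the right side.
E' = (R ⋈[h=g] σ[g<7](T))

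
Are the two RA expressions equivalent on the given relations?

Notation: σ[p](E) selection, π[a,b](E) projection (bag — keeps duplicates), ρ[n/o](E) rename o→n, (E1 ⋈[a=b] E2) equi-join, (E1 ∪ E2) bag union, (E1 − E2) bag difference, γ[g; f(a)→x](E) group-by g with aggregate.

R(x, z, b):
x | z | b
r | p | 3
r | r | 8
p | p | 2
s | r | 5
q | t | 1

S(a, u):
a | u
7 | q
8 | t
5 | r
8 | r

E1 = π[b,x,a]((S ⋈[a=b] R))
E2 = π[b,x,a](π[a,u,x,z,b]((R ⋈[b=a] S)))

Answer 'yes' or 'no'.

E1 row counts bottom-up:
  S → 4
  R → 5
  (S ⋈[a=b] R) → 3
  π[b,x,a]((S ⋈[a=b] R)) → 3
E2 row counts bottom-up:
  R → 5
  S → 4
  (R ⋈[b=a] S) → 3
  π[a,u,x,z,b]((R ⋈[b=a] S)) → 3
  π[b,x,a](π[a,u,x,z,b]((R ⋈[b=a] S))) → 3

E1 and E2 produce the same multiset:
b | x | a
5 | s | 5
8 | r | 8
8 | r | 8

yes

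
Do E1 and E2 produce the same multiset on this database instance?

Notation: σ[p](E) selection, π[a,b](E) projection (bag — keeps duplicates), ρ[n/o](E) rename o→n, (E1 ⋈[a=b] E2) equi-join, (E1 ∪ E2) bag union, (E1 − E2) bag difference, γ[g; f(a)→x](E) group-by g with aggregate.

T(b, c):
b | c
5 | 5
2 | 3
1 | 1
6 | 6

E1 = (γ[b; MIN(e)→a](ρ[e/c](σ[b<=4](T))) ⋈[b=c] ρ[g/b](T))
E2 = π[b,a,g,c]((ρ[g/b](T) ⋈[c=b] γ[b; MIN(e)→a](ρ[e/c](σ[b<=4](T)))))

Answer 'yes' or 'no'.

E1 subexpression sizes:
  T → 4
  σ[b<=4](T) → 2
  ρ[e/c](σ[b<=4](T)) → 2
  γ[b; MIN(e)→a](ρ[e/c](σ[b<=4](T))) → 2
  T → 4
  ρ[g/b](T) → 4
  (γ[b; MIN(e)→a](ρ[e/c](σ[b<=4](T))) ⋈[b=c] ρ[g/b](T)) → 1
E2 subexpression sizes:
  T → 4
  ρ[g/b](T) → 4
  T → 4
  σ[b<=4](T) → 2
  ρ[e/c](σ[b<=4](T)) → 2
  γ[b; MIN(e)→a](ρ[e/c](σ[b<=4](T))) → 2
  (ρ[g/b](T) ⋈[c=b] γ[b; MIN(e)→a](ρ[e/c](σ[b<=4](T)))) → 1
  π[b,a,g,c]((ρ[g/b](T) ⋈[c=b] γ[b; MIN(e)→a](ρ[e/c](σ[b<=4](T))))) → 1

E1 and E2 produce the same multiset:
b | a | g | c
1 | 1 | 1 | 1

yes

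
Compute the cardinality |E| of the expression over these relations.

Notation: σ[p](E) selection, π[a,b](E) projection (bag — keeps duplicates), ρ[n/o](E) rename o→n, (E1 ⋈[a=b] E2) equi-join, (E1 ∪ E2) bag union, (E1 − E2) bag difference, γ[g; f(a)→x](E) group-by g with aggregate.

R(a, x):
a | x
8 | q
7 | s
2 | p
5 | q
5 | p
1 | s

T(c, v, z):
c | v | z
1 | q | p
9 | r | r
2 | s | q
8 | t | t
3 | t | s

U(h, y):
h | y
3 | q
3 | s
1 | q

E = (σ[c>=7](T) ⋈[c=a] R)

Per-node cardinality:
  T → 5
  σ[c>=7](T) → 2
  R → 6
  (σ[c>=7](T) ⋈[c=a] R) → 1

|E| = 1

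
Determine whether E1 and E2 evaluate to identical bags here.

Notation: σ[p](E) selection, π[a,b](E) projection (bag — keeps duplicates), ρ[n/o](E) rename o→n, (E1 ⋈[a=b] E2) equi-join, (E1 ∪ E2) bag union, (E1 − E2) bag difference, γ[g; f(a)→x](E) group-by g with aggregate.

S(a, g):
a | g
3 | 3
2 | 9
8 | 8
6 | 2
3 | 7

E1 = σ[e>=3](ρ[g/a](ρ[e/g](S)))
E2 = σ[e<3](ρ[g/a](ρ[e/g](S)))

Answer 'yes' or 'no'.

E1 subexpression sizes:
  S → 5
  ρ[e/g](S) → 5
  ρ[g/a](ρ[e/g](S)) → 5
  σ[e>=3](ρ[g/a](ρ[e/g](S))) → 4
E2 subexpression sizes:
  S → 5
  ρ[e/g](S) → 5
  ρ[g/a](ρ[e/g](S)) → 5
  σ[e<3](ρ[g/a](ρ[e/g](S))) → 1

E1 result:
g | e
2 | 9
3 | 3
3 | 7
8 | 8
E2 result:
g | e
6 | 2
Witness: (8, 8) appears 1× in E1 but 0× in E2.

no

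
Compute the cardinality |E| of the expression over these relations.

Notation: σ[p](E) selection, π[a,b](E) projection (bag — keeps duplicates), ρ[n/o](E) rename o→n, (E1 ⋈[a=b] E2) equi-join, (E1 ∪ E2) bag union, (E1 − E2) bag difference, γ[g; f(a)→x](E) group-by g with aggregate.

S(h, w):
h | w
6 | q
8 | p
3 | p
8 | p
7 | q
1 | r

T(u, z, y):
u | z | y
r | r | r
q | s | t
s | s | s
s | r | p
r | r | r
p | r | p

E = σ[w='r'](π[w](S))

Subexpression sizes:
  S → 6
  π[w](S) → 6
  σ[w='r'](π[w](S)) → 1

|E| = 1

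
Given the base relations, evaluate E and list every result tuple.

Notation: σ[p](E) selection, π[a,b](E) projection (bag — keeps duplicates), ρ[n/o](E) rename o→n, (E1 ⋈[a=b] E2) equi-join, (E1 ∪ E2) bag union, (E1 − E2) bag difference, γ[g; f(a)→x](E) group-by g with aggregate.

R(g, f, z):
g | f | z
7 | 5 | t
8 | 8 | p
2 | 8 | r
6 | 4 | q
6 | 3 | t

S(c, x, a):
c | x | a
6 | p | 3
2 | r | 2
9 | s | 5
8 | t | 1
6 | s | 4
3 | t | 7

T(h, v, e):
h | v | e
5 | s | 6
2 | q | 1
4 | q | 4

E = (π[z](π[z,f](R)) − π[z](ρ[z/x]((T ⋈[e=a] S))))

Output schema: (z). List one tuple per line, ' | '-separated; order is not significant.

Row counts bottom-up:
  R → 5
  π[z,f](R) → 5
  π[z](π[z,f](R)) → 5
  T → 3
  S → 6
  (T ⋈[e=a] S) → 2
  ρ[z/x]((T ⋈[e=a] S)) → 2
  π[z](ρ[z/x]((T ⋈[e=a] S))) → 2
  (π[z](π[z,f](R)) − π[z](ρ[z/x]((T ⋈[e=a] S)))) → 4

== RESULT ==
z
p
q
r
t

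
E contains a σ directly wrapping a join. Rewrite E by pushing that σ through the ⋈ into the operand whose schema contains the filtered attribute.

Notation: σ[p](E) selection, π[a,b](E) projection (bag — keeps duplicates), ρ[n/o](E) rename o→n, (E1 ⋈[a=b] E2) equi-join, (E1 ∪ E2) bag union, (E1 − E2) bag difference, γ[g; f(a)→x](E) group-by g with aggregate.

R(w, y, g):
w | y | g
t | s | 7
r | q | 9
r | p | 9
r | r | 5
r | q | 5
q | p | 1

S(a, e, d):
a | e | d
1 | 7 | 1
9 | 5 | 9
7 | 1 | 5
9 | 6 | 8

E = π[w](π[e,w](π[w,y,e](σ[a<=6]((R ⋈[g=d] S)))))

σ filters on a, owned by the right side.
E' = π[w](π[e,w](π[w,y,e]((R ⋈[g=d] σ[a<=6](S)))))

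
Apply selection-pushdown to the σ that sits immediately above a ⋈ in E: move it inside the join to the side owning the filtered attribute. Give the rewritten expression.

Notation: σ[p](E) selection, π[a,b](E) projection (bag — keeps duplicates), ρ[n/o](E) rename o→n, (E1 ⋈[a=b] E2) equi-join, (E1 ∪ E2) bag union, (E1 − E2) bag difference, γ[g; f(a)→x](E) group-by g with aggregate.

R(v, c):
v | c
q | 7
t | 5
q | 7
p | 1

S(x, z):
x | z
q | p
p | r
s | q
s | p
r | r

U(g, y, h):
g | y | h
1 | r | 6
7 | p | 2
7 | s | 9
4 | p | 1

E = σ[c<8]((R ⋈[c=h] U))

σ filters on c, owned by the left side.
E' = (σ[c<8](R) ⋈[c=h] U)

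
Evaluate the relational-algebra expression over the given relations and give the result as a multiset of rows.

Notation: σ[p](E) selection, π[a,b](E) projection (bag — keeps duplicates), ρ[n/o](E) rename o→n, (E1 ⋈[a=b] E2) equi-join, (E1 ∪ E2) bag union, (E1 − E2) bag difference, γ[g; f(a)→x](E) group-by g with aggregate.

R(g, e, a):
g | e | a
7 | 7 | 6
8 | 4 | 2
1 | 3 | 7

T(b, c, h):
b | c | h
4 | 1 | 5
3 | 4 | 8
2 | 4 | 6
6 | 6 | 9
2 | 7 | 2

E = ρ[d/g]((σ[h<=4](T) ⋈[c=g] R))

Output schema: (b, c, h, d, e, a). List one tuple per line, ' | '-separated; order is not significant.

Stepwise |·|:
  T → 5
  σ[h<=4](T) → 1
  R → 3
  (σ[h<=4](T) ⋈[c=g] R) → 1
  ρ[d/g]((σ[h<=4](T) ⋈[c=g] R)) → 1

== RESULT ==
b | c | h | d | e | a
2 | 7 | 2 | 7 | 7 | 6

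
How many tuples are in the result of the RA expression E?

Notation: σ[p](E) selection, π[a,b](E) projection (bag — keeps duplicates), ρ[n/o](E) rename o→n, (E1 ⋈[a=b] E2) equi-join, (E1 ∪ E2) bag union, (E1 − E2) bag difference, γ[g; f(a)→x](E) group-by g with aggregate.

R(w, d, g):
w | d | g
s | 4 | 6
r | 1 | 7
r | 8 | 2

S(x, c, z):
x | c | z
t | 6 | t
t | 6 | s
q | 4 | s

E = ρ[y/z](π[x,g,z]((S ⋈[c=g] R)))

Per-node cardinality:
  S → 3
  R → 3
  (S ⋈[c=g] R) → 2
  π[x,g,z]((S ⋈[c=g] R)) → 2
  ρ[y/z](π[x,g,z]((S ⋈[c=g] R))) → 2

|E| = 2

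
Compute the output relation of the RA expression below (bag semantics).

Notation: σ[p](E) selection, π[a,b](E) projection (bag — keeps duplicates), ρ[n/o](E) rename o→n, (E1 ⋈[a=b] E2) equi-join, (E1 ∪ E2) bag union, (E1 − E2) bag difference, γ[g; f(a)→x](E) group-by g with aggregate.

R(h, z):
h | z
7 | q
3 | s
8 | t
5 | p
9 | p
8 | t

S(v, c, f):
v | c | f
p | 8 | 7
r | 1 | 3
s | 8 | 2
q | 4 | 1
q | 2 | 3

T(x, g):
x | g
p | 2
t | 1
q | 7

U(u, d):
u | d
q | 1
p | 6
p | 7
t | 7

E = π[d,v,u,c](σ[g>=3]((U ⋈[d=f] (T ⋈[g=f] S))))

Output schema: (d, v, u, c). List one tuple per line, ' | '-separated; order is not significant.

Subexpression sizes:
  U → 4
  T → 3
  S → 5
  (T ⋈[g=f] S) → 3
  (U ⋈[d=f] (T ⋈[g=f] S)) → 3
  σ[g>=3]((U ⋈[d=f] (T ⋈[g=f] S))) → 2
  π[d,v,u,c](σ[g>=3]((U ⋈[d=f] (T ⋈[g=f] S)))) → 2

== RESULT ==
d | v | u | c
7 | p | p | 8
7 | p | t | 8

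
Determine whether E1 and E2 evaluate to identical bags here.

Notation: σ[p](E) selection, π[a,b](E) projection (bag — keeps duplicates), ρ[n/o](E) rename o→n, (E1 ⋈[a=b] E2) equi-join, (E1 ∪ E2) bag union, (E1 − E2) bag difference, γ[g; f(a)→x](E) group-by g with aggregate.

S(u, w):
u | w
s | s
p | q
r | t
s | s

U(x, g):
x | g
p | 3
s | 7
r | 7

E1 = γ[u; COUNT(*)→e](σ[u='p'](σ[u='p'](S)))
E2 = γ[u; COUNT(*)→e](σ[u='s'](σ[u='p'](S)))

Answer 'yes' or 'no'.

E1 stepwise |·|:
  S → 4
  σ[u='p'](S) → 1
  σ[u='p'](σ[u='p'](S)) → 1
  γ[u; COUNT(*)→e](σ[u='p'](σ[u='p'](S))) → 1
E2 stepwise |·|:
  S → 4
  σ[u='p'](S) → 1
  σ[u='s'](σ[u='p'](S)) → 0
  γ[u; COUNT(*)→e](σ[u='s'](σ[u='p'](S))) → 0

E1 result:
u | e
p | 1
E2 result:
u | e
(0 rows)
Witness: ('p', 1) appears 1× in E1 but 0× in E2.

no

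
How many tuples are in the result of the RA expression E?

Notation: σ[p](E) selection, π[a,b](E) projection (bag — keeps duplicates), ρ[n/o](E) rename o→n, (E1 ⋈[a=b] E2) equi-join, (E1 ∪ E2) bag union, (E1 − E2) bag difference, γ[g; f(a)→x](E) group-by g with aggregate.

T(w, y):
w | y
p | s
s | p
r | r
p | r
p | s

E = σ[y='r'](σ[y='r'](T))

Row counts bottom-up:
  T → 5
  σ[y='r'](T) → 2
  σ[y='r'](σ[y='r'](T)) → 2

|E| = 2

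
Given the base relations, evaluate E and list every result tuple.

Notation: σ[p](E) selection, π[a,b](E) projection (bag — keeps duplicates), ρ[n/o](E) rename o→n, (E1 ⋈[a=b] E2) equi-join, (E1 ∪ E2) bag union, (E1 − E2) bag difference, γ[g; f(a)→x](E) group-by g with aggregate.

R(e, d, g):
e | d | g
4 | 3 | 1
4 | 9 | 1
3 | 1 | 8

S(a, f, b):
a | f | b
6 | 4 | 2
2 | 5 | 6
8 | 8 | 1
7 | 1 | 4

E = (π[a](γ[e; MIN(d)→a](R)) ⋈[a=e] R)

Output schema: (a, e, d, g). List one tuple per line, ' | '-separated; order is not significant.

Row counts bottom-up:
  R → 3
  γ[e; MIN(d)→a](R) → 2
  π[a](γ[e; MIN(d)→a](R)) → 2
  R → 3
  (π[a](γ[e; MIN(d)→a](R)) ⋈[a=e] R) → 1

== RESULT ==
a | e | d | g
3 | 3 | 1 | 8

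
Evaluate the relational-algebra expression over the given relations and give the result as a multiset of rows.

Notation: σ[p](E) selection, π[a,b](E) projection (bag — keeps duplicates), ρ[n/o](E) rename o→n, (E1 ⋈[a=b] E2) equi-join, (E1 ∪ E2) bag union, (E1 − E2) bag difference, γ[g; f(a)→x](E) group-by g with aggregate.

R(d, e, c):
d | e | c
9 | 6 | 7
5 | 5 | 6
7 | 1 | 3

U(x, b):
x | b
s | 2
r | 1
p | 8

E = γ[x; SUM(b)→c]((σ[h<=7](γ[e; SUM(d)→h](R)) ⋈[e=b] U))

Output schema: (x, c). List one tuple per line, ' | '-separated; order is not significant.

Stepwise |·|:
  R → 3
  γ[e; SUM(d)→h](R) → 3
  σ[h<=7](γ[e; SUM(d)→h](R)) → 2
  U → 3
  (σ[h<=7](γ[e; SUM(d)→h](R)) ⋈[e=b] U) → 1
  γ[x; SUM(b)→c]((σ[h<=7](γ[e; SUM(d)→h](R)) ⋈[e=b] U)) → 1

== RESULT ==
x | c
r | 1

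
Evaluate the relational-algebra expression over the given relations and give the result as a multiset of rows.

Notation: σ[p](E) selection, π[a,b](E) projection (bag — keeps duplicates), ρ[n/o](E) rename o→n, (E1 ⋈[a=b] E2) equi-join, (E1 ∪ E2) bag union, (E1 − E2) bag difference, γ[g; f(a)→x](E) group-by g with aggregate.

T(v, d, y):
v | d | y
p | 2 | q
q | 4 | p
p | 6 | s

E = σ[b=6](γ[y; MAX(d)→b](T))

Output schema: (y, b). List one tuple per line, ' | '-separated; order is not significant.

Per-node cardinality:
  T → 3
  γ[y; MAX(d)→b](T) → 3
  σ[b=6](γ[y; MAX(d)→b](T)) → 1

== RESULT ==
y | b
s | 6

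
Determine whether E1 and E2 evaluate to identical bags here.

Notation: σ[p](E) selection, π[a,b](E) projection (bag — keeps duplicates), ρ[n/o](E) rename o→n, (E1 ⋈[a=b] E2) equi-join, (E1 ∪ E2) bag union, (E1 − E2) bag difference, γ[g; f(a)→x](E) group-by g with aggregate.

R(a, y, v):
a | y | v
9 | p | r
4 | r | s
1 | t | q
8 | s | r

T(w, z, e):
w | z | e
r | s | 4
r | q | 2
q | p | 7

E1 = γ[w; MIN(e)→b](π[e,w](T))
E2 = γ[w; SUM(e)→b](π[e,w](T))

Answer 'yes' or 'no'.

E1 subexpression sizes:
  T → 3
  π[e,w](T) → 3
  γ[w; MIN(e)→b](π[e,w](T)) → 2
E2 subexpression sizes:
  T → 3
  π[e,w](T) → 3
  γ[w; SUM(e)→b](π[e,w](T)) → 2

E1 result:
w | b
q | 7
r | 2
E2 result:
w | b
q | 7
r | 6
Witness: ('r', 2) appears 1× in E1 but 0× in E2.

no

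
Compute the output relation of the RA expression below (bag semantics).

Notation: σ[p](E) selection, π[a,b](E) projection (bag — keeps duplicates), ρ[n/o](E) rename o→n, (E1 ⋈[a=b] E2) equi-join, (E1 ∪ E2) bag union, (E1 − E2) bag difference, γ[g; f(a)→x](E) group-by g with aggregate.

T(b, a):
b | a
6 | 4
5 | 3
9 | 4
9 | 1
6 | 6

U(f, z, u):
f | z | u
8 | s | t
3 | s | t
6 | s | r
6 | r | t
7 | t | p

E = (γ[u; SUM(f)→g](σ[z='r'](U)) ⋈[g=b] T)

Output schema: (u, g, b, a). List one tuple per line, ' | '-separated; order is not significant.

Row counts bottom-up:
  U → 5
  σ[z='r'](U) → 1
  γ[u; SUM(f)→g](σ[z='r'](U)) → 1
  T → 5
  (γ[u; SUM(f)→g](σ[z='r'](U)) ⋈[g=b] T) → 2

== RESULT ==
u | g | b | a
t | 6 | 6 | 4
t | 6 | 6 | 6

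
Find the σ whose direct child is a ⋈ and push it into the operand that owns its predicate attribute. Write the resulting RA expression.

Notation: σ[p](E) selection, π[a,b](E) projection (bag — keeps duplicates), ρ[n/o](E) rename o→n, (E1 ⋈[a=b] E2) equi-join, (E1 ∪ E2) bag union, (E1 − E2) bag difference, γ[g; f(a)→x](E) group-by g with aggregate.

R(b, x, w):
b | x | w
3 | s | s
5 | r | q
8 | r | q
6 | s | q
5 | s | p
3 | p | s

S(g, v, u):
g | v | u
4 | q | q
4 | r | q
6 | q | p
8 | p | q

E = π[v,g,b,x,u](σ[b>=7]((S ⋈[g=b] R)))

σ filters on b, owned by the right side.
E' = π[v,g,b,x,u]((S ⋈[g=b] σ[b>=7](R)))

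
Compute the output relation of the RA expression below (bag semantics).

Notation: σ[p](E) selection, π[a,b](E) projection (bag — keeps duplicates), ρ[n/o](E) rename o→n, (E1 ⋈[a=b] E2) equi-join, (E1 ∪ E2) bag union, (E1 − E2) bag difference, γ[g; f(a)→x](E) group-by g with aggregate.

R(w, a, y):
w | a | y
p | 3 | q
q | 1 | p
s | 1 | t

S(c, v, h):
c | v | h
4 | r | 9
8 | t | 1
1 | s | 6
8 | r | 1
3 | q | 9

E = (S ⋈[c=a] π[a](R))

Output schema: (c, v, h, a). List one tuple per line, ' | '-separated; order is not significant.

Stepwise |·|:
  S → 5
  R → 3
  π[a](R) → 3
  (S ⋈[c=a] π[a](R)) → 3

== RESULT ==
c | v | h | a
1 | s | 6 | 1
1 | s | 6 | 1
3 | q | 9 | 3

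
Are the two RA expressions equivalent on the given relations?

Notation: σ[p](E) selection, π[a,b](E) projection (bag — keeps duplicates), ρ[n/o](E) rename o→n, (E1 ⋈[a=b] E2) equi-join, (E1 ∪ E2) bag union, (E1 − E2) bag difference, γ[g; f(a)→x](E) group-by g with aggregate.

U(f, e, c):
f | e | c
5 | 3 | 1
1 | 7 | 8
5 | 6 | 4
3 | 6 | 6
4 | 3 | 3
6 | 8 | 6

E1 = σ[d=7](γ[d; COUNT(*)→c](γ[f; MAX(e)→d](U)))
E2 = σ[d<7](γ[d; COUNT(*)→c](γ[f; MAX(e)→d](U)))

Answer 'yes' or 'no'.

E1 row counts bottom-up:
  U → 6
  γ[f; MAX(e)→d](U) → 5
  γ[d; COUNT(*)→c](γ[f; MAX(e)→d](U)) → 4
  σ[d=7](γ[d; COUNT(*)→c](γ[f; MAX(e)→d](U))) → 1
E2 row counts bottom-up:
  U → 6
  γ[f; MAX(e)→d](U) → 5
  γ[d; COUNT(*)→c](γ[f; MAX(e)→d](U)) → 4
  σ[d<7](γ[d; COUNT(*)→c](γ[f; MAX(e)→d](U))) → 2

E1 result:
d | c
7 | 1
E2 result:
d | c
3 | 1
6 | 2
Witness: (3, 1) appears 0× in E1 but 1× in E2.

no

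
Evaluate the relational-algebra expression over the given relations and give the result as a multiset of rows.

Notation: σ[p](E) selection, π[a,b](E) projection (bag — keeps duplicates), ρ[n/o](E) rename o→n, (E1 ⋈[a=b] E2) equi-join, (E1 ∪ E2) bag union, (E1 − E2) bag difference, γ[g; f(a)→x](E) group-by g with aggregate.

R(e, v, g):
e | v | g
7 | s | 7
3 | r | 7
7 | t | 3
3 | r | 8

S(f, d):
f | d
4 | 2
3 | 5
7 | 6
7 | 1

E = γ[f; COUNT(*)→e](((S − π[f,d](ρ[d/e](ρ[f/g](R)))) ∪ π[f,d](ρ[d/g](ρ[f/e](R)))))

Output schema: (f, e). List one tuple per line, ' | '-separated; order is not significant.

Per-node cardinality:
  S → 4
  R → 4
  ρ[f/g](R) → 4
  ρ[d/e](ρ[f/g](R)) → 4
  π[f,d](ρ[d/e](ρ[f/g](R))) → 4
  (S − π[f,d](ρ[d/e](ρ[f/g](R)))) → 4
  R → 4
  ρ[f/e](R) → 4
  ρ[d/g](ρ[f/e](R)) → 4
  π[f,d](ρ[d/g](ρ[f/e](R))) → 4
  ((S − π[f,d](ρ[d/e](ρ[f/g](R)))) ∪ π[f,d](ρ[d/g](ρ[f/e](R)))) → 8
  γ[f; COUNT(*)→e](((S − π[f,d](ρ[d/e](ρ[f/g](R)))) ∪ π[f,d](ρ[d/g](ρ[f/e](R))))) → 3

== RESULT ==
f | e
3 | 3
4 | 1
7 | 4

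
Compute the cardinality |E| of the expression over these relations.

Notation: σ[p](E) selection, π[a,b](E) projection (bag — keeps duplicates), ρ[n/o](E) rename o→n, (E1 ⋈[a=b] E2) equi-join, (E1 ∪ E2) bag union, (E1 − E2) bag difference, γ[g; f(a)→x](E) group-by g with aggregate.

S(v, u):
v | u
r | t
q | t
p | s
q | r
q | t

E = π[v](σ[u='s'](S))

Stepwise |·|:
  S → 5
  σ[u='s'](S) → 1
  π[v](σ[u='s'](S)) → 1

|E| = 1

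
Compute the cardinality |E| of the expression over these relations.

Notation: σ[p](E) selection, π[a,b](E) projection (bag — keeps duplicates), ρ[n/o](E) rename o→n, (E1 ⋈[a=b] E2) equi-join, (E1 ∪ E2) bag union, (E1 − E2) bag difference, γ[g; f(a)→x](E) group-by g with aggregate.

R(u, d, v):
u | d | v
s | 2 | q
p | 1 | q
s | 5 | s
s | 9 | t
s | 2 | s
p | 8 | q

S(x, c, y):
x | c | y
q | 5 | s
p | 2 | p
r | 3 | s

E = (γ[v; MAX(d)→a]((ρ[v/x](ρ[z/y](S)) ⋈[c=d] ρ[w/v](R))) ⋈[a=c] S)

Stepwise |·|:
  S → 3
  ρ[z/y](S) → 3
  ρ[v/x](ρ[z/y](S)) → 3
  R → 6
  ρ[w/v](R) → 6
  (ρ[v/x](ρ[z/y](S)) ⋈[c=d] ρ[w/v](R)) → 3
  γ[v; MAX(d)→a]((ρ[v/x](ρ[z/y](S)) ⋈[c=d] ρ[w/v](R))) → 2
  S → 3
  (γ[v; MAX(d)→a]((ρ[v/x](ρ[z/y](S)) ⋈[c=d] ρ[w/v](R))) ⋈[a=c] S) → 2

|E| = 2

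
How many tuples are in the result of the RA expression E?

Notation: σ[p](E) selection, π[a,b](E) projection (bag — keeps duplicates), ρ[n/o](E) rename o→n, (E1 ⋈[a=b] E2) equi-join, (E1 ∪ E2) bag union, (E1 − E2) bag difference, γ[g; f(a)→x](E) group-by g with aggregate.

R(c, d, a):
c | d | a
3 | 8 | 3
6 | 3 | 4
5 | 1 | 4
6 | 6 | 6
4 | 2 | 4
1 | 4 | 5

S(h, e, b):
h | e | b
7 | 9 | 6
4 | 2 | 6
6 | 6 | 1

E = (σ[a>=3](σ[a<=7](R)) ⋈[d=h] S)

Row counts bottom-up:
  R → 6
  σ[a<=7](R) → 6
  σ[a>=3](σ[a<=7](R)) → 6
  S → 3
  (σ[a>=3](σ[a<=7](R)) ⋈[d=h] S) → 2

|E| = 2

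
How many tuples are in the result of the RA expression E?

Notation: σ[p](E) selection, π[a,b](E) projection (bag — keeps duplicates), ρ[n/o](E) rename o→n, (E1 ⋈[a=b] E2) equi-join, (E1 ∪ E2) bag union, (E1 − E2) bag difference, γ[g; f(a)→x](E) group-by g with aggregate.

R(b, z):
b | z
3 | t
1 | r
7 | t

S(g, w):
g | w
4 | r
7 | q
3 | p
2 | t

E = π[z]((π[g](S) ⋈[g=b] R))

Subexpression sizes:
  S → 4
  π[g](S) → 4
  R → 3
  (π[g](S) ⋈[g=b] R) → 2
  π[z]((π[g](S) ⋈[g=b] R)) → 2

|E| = 2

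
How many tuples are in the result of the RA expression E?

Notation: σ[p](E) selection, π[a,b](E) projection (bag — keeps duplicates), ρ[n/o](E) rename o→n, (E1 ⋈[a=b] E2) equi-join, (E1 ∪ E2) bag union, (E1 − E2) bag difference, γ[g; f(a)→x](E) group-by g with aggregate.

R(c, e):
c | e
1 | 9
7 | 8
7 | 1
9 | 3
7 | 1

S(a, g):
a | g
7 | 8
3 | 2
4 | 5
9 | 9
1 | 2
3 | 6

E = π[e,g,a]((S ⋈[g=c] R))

Per-node cardinality:
  S → 6
  R → 5
  (S ⋈[g=c] R) → 1
  π[e,g,a]((S ⋈[g=c] R)) → 1

|E| = 1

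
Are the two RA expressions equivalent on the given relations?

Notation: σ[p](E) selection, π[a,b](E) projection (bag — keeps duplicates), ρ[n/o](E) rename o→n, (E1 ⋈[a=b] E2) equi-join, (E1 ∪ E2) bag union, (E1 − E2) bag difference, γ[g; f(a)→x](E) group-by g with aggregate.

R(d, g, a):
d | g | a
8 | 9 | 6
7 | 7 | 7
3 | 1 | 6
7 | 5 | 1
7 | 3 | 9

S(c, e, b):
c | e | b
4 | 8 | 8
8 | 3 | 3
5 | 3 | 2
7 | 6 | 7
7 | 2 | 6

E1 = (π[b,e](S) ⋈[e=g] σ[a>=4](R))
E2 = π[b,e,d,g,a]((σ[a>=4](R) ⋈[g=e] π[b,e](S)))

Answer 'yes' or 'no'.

E1 per-node cardinality:
  S → 5
  π[b,e](S) → 5
  R → 5
  σ[a>=4](R) → 4
  (π[b,e](S) ⋈[e=g] σ[a>=4](R)) → 2
E2 per-node cardinality:
  R → 5
  σ[a>=4](R) → 4
  S → 5
  π[b,e](S) → 5
  (σ[a>=4](R) ⋈[g=e] π[b,e](S)) → 2
  π[b,e,d,g,a]((σ[a>=4](R) ⋈[g=e] π[b,e](S))) → 2

E1 and E2 produce the same multiset:
b | e | d | g | a
2 | 3 | 7 | 3 | 9
3 | 3 | 7 | 3 | 9

yes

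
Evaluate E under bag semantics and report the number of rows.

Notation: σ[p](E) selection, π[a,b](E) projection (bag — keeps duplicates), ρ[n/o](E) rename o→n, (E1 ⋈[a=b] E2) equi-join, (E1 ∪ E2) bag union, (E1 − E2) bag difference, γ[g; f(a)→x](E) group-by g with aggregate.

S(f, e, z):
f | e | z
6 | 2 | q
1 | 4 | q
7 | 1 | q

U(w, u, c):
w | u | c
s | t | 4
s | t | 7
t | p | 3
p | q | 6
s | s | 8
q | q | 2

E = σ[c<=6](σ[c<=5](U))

Row counts bottom-up:
  U → 6
  σ[c<=5](U) → 3
  σ[c<=6](σ[c<=5](U)) → 3

|E| = 3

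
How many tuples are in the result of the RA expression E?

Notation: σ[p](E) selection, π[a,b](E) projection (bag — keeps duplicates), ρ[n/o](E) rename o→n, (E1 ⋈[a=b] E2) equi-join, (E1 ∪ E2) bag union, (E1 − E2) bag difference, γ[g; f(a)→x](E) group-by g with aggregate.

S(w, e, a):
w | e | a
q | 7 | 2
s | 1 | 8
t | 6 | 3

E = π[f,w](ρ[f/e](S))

Row counts bottom-up:
  S → 3
  ρ[f/e](S) → 3
  π[f,w](ρ[f/e](S)) → 3

|E| = 3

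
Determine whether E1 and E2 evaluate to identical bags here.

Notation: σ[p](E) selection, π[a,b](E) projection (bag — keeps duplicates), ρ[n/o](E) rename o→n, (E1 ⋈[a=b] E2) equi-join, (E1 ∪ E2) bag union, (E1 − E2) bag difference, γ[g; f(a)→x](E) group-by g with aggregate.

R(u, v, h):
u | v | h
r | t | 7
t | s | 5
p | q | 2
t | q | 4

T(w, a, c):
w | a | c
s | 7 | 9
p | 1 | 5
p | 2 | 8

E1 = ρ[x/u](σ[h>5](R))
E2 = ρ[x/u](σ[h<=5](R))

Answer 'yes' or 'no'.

E1 per-node cardinality:
  R → 4
  σ[h>5](R) → 1
  ρ[x/u](σ[h>5](R)) → 1
E2 per-node cardinality:
  R → 4
  σ[h<=5](R) → 3
  ρ[x/u](σ[h<=5](R)) → 3

E1 result:
x | v | h
r | t | 7
E2 result:
x | v | h
p | q | 2
t | q | 4
t | s | 5
Witness: ('t', 's', 5) appears 0× in E1 but 1× in E2.

no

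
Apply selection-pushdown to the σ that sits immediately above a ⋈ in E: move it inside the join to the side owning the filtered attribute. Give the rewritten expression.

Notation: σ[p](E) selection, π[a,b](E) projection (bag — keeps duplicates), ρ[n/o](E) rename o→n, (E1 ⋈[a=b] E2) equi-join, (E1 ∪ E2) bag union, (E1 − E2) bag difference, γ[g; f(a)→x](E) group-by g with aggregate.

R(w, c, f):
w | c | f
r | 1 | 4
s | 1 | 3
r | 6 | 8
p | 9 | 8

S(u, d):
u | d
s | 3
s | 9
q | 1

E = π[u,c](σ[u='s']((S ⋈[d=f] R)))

σ filters on u, owned by the left side.
E' = π[u,c]((σ[u='s'](S) ⋈[d=f] R))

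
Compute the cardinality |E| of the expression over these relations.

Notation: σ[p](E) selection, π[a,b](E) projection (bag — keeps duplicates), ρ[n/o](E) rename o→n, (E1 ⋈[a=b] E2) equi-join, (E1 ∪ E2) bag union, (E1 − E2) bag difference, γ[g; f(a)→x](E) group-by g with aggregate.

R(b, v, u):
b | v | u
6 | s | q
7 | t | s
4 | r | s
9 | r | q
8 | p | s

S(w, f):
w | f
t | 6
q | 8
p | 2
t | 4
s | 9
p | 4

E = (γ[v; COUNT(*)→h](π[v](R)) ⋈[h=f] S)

Per-node cardinality:
  R → 5
  π[v](R) → 5
  γ[v; COUNT(*)→h](π[v](R)) → 4
  S → 6
  (γ[v; COUNT(*)→h](π[v](R)) ⋈[h=f] S) → 1

|E| = 1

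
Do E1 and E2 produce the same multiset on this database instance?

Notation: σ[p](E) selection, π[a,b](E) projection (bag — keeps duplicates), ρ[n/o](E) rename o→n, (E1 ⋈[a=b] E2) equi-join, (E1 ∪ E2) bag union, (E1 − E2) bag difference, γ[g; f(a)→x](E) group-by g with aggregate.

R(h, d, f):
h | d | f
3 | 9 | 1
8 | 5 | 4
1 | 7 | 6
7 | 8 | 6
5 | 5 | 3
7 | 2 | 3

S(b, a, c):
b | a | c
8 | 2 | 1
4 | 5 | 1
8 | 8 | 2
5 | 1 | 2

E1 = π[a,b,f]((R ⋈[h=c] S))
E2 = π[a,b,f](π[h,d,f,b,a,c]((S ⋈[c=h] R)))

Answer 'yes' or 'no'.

E1 per-node cardinality:
  R → 6
  S → 4
  (R ⋈[h=c] S) → 2
  π[a,b,f]((R ⋈[h=c] S)) → 2
E2 per-node cardinality:
  S → 4
  R → 6
  (S ⋈[c=h] R) → 2
  π[h,d,f,b,a,c]((S ⋈[c=h] R)) → 2
  π[a,b,f](π[h,d,f,b,a,c]((S ⋈[c=h] R))) → 2

E1 and E2 produce the same multiset:
a | b | f
2 | 8 | 6
5 | 4 | 6

yes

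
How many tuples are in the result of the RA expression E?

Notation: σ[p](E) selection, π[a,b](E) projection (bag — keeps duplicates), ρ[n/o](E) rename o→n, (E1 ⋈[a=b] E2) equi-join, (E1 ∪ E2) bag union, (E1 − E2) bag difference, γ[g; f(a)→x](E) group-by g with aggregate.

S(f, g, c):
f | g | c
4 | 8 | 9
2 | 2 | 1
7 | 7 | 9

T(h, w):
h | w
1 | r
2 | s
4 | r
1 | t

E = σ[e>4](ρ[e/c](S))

Row counts bottom-up:
  S → 3
  ρ[e/c](S) → 3
  σ[e>4](ρ[e/c](S)) → 2

|E| = 2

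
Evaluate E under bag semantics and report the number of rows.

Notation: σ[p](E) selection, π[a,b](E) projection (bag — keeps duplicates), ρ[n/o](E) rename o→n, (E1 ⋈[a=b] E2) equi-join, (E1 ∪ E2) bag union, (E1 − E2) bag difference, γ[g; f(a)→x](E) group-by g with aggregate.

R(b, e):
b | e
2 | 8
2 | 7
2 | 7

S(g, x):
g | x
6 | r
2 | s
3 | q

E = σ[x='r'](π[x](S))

Row counts bottom-up:
  S → 3
  π[x](S) → 3
  σ[x='r'](π[x](S)) → 1

|E| = 1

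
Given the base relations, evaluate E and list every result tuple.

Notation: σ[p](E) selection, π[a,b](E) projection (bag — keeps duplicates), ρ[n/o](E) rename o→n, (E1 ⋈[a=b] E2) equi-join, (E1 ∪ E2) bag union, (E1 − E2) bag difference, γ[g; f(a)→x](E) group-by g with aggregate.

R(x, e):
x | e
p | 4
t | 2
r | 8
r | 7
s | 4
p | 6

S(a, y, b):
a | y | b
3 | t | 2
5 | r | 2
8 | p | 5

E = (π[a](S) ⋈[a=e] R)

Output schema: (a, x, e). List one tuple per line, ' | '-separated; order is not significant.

Subexpression sizes:
  S → 3
  π[a](S) → 3
  R → 6
  (π[a](S) ⋈[a=e] R) → 1

== RESULT ==
a | x | e
8 | r | 8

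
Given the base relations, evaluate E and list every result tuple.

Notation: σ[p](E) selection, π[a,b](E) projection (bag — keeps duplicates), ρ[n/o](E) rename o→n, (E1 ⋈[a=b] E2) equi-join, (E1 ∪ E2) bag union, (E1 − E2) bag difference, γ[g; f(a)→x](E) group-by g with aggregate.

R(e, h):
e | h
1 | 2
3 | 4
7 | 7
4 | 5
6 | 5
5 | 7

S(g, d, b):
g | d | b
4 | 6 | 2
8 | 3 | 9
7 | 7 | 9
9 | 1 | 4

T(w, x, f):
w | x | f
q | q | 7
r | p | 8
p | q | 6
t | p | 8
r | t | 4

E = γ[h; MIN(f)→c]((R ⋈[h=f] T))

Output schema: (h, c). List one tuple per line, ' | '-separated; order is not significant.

Per-node cardinality:
  R → 6
  T → 5
  (R ⋈[h=f] T) → 3
  γ[h; MIN(f)→c]((R ⋈[h=f] T)) → 2

== RESULT ==
h | c
4 | 4
7 | 7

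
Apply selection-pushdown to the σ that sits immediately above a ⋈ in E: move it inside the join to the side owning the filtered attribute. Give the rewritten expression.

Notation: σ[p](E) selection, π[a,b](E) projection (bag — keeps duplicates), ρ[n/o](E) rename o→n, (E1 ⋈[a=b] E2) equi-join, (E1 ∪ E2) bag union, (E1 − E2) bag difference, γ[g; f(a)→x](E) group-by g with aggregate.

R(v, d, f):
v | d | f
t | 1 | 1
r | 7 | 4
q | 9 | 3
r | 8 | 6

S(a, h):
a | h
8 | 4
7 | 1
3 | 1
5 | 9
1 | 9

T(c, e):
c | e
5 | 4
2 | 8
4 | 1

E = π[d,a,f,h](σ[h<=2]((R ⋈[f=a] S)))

σ filters on h, owned by the right side.
E' = π[d,a,f,h]((R ⋈[f=a] σ[h<=2](S)))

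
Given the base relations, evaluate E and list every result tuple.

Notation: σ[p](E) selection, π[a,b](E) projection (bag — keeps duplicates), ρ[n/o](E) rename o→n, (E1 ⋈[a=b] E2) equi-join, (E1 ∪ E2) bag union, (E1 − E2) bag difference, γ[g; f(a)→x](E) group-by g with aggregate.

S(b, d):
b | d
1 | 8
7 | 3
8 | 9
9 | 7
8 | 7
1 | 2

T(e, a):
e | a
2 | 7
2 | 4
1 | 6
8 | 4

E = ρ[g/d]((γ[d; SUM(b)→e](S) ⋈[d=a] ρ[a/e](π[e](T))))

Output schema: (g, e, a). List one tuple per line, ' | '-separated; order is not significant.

Row counts bottom-up:
  S → 6
  γ[d; SUM(b)→e](S) → 5
  T → 4
  π[e](T) → 4
  ρ[a/e](π[e](T)) → 4
  (γ[d; SUM(b)→e](S) ⋈[d=a] ρ[a/e](π[e](T))) → 3
  ρ[g/d]((γ[d; SUM(b)→e](S) ⋈[d=a] ρ[a/e](π[e](T)))) → 3

== RESULT ==
g | e | a
2 | 1 | 2
2 | 1 | 2
8 | 1 | 8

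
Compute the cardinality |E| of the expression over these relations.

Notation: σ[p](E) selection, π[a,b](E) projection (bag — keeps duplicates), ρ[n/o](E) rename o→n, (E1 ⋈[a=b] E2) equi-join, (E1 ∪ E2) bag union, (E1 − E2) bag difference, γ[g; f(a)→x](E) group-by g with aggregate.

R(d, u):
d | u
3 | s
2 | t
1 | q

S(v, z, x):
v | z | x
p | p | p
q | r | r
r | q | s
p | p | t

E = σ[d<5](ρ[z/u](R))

Row counts bottom-up:
  R → 3
  ρ[z/u](R) → 3
  σ[d<5](ρ[z/u](R)) → 3

|E| = 3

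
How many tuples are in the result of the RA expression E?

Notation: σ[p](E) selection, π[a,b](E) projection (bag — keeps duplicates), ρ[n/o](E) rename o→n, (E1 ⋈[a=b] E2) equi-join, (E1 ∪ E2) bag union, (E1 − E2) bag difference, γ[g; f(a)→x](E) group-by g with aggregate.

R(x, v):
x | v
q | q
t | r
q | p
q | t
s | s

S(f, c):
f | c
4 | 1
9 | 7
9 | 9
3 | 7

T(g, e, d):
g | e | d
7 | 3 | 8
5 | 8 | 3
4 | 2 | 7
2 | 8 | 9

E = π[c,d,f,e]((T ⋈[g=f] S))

Per-node cardinality:
  T → 4
  S → 4
  (T ⋈[g=f] S) → 1
  π[c,d,f,e]((T ⋈[g=f] S)) → 1

|E| = 1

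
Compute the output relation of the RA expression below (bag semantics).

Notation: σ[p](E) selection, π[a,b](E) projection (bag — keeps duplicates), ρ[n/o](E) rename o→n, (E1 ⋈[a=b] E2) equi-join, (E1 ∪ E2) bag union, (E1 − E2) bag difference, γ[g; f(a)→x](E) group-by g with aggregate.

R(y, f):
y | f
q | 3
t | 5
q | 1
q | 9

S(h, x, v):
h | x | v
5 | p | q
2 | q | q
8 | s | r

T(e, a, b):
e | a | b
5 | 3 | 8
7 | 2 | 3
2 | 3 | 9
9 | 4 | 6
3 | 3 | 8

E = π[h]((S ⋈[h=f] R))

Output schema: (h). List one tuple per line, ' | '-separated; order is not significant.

Row counts bottom-up:
  S → 3
  R → 4
  (S ⋈[h=f] R) → 1
  π[h]((S ⋈[h=f] R)) → 1

== RESULT ==
h
5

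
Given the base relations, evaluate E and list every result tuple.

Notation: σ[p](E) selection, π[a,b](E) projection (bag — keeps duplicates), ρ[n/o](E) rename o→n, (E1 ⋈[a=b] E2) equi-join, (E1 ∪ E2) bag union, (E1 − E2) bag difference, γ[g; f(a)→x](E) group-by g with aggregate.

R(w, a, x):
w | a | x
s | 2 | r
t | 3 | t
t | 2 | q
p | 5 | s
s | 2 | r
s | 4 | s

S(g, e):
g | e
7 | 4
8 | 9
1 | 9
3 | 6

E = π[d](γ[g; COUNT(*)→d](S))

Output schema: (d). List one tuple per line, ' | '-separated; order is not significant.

Subexpression sizes:
  S → 4
  γ[g; COUNT(*)→d](S) → 4
  π[d](γ[g; COUNT(*)→d](S)) → 4

== RESULT ==
d
1
1
1
1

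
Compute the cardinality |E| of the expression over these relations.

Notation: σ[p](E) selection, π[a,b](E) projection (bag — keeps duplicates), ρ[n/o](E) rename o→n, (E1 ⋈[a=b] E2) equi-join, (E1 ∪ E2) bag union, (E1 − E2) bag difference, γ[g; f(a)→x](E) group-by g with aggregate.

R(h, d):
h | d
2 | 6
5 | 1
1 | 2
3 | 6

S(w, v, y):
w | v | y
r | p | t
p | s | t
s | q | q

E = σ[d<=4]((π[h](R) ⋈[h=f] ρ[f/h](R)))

Per-node cardinality:
  R → 4
  π[h](R) → 4
  R → 4
  ρ[f/h](R) → 4
  (π[h](R) ⋈[h=f] ρ[f/h](R)) → 4
  σ[d<=4]((π[h](R) ⋈[h=f] ρ[f/h](R))) → 2

|E| = 2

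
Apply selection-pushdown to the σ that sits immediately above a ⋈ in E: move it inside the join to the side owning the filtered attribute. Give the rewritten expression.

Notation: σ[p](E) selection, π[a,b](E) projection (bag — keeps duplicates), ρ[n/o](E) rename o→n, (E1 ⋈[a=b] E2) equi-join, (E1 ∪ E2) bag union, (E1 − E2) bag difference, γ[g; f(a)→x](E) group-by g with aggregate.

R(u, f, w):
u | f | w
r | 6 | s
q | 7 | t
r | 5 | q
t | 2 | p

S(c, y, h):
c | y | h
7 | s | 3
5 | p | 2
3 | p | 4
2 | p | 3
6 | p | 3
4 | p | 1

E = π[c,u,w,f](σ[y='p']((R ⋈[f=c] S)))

σ filters on y, owned by the right side.
E' = π[c,u,w,f]((R ⋈[f=c] σ[y='p'](S)))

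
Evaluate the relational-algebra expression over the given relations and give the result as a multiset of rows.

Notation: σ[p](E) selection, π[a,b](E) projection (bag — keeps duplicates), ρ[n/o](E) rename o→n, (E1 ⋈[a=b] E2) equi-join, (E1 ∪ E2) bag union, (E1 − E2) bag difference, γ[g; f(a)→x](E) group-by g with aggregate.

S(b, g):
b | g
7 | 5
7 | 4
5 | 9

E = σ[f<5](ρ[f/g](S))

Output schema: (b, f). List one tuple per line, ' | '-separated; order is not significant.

Subexpression sizes:
  S → 3
  ρ[f/g](S) → 3
  σ[f<5](ρ[f/g](S)) → 1

== RESULT ==
b | f
7 | 4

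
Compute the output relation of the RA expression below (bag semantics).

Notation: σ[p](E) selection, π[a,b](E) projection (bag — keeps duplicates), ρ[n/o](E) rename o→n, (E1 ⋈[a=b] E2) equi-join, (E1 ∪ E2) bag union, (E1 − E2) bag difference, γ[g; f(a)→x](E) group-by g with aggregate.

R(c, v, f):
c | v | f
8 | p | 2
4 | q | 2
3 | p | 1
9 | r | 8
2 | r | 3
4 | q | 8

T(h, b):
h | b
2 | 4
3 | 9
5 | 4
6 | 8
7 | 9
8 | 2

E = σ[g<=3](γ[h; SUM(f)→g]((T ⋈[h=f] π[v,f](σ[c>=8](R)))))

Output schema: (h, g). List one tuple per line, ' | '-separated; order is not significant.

Row counts bottom-up:
  T → 6
  R → 6
  σ[c>=8](R) → 2
  π[v,f](σ[c>=8](R)) → 2
  (T ⋈[h=f] π[v,f](σ[c>=8](R))) → 2
  γ[h; SUM(f)→g]((T ⋈[h=f] π[v,f](σ[c>=8](R)))) → 2
  σ[g<=3](γ[h; SUM(f)→g]((T ⋈[h=f] π[v,f](σ[c>=8](R))))) → 1

== RESULT ==
h | g
2 | 2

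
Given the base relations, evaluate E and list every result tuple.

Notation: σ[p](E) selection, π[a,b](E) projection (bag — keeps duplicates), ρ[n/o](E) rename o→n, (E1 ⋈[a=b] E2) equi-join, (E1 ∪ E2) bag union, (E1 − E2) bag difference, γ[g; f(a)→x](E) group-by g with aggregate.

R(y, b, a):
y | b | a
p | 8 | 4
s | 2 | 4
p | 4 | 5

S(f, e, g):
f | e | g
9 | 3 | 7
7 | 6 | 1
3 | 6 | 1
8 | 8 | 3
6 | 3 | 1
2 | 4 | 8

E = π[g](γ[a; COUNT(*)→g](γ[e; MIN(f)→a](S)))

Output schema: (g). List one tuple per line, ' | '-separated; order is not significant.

Stepwise |·|:
  S → 6
  γ[e; MIN(f)→a](S) → 4
  γ[a; COUNT(*)→g](γ[e; MIN(f)→a](S)) → 4
  π[g](γ[a; COUNT(*)→g](γ[e; MIN(f)→a](S))) → 4

== RESULT ==
g
1
1
1
1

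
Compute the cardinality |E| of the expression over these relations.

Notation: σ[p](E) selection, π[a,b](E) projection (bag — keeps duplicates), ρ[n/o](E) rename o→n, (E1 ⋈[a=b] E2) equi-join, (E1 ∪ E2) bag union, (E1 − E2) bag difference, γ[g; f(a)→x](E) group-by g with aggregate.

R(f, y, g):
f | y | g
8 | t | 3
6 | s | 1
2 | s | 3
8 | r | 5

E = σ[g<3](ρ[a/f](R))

Stepwise |·|:
  R → 4
  ρ[a/f](R) → 4
  σ[g<3](ρ[a/f](R)) → 1

|E| = 1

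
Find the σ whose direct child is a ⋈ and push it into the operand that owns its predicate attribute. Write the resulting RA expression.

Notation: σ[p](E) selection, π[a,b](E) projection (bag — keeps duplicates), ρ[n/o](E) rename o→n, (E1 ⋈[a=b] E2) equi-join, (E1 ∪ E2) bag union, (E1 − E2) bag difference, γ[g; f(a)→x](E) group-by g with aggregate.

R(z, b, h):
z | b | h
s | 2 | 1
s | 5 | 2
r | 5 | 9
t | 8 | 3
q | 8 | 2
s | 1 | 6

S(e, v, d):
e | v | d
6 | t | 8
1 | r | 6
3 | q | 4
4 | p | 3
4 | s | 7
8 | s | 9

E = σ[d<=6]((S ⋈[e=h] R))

σ filters on d, owned by the left side.
E' = (σ[d<=6](S) ⋈[e=h] R)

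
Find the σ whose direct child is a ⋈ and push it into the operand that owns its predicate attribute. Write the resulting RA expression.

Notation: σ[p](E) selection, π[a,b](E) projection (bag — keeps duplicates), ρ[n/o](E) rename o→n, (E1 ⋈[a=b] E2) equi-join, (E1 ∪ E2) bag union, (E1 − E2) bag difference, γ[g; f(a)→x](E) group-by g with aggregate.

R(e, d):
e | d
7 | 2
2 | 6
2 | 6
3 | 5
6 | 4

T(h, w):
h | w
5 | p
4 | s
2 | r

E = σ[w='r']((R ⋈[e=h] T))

σ filters on w, owned by the right side.
E' = (R ⋈[e=h] σ[w='r'](T))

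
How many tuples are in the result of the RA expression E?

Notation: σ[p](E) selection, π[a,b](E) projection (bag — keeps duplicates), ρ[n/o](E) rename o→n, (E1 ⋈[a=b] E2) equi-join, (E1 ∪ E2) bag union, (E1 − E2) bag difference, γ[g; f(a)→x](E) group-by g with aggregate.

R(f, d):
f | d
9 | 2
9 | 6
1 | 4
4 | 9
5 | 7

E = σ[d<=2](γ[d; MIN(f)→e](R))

Row counts bottom-up:
  R → 5
  γ[d; MIN(f)→e](R) → 5
  σ[d<=2](γ[d; MIN(f)→e](R)) → 1

|E| = 1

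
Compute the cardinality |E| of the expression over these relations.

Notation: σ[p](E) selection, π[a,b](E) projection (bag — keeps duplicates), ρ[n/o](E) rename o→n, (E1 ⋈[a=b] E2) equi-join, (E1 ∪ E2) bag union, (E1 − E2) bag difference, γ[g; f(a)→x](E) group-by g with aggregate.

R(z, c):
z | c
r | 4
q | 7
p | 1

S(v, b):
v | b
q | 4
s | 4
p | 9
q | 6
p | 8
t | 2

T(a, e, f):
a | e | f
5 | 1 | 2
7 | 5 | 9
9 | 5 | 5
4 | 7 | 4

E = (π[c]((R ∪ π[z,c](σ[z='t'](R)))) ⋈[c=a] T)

Row counts bottom-up:
  R → 3
  R → 3
  σ[z='t'](R) → 0
  π[z,c](σ[z='t'](R)) → 0
  (R ∪ π[z,c](σ[z='t'](R))) → 3
  π[c]((R ∪ π[z,c](σ[z='t'](R)))) → 3
  T → 4
  (π[c]((R ∪ π[z,c](σ[z='t'](R)))) ⋈[c=a] T) → 2

|E| = 2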